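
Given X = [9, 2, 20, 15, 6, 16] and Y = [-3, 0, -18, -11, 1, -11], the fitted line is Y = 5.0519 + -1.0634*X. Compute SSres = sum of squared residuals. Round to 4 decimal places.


Compute predicted values, then residuals = yi - yhat_i.
Residuals: [1.5187, -2.9251, -1.7839, -0.1009, 2.3285, 0.9625].
SSres = sum(residual^2) = 20.4035.

20.4035


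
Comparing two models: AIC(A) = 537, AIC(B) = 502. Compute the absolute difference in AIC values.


Compute |537 - 502| = 35.
Model B has the smaller AIC.

35


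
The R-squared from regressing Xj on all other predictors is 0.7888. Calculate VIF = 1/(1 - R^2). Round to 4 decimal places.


Using VIF = 1/(1 - R^2_j):
1 - 0.7888 = 0.2112.
VIF = 4.7348.

4.7348


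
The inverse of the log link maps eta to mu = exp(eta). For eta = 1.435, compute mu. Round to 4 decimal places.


mu = exp(eta) = exp(1.435).
= 4.1996.

4.1996


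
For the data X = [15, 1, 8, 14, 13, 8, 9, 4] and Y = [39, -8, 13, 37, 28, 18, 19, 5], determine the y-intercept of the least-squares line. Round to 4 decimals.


The slope is b1 = 3.2083.
Sample means are xbar = 9.0000 and ybar = 18.8750.
Intercept: b0 = 18.8750 - (3.2083)(9.0000) = -10.0000.

-10.0000


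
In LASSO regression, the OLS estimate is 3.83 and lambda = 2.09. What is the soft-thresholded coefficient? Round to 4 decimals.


Absolute value: |3.83| = 3.83.
Compare to lambda = 2.09.
Since |beta| > lambda, coefficient = sign(beta)*(|beta| - lambda) = 1.7400.

1.7400


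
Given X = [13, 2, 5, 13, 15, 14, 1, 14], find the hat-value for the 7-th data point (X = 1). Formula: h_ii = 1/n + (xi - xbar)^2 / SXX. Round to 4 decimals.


Mean of X: xbar = 9.6250.
SXX = 243.8750.
For X = 1: h = 1/8 + (1 - 9.6250)^2/243.8750 = 0.4300.

0.4300


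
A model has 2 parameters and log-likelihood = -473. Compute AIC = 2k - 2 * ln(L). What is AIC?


AIC = 2*2 - 2*(-473).
= 4 + 946 = 950.

950


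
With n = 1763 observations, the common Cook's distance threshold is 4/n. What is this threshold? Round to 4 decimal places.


The threshold is 4/n.
4/1763 = 0.0023.

0.0023


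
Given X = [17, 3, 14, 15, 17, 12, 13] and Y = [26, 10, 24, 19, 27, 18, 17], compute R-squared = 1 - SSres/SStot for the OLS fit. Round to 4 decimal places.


The fitted line is Y = 5.4472 + 1.1304*X.
SSres = 38.5093, SStot = 214.8571.
R^2 = 1 - SSres/SStot = 0.8208.

0.8208


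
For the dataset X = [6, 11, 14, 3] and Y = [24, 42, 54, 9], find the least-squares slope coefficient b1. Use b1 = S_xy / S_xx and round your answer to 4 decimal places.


First compute the means: xbar = 8.5000, ybar = 32.2500.
Then S_xx = sum((xi - xbar)^2) = 73.0000.
S_xy = sum((xi - xbar)(yi - ybar)) = 292.5000.
b1 = S_xy / S_xx = 292.5000 / 73.0000 = 4.0068.

4.0068


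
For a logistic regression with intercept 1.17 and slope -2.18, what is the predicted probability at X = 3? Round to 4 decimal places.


Linear predictor: z = 1.17 + -2.18 * 3 = -5.3700.
P = 1/(1 + exp(5.3700)) = 1/(1 + 214.8629) = 0.0046.

0.0046


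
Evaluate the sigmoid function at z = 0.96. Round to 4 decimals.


exp(-0.9600) = 0.3829.
1 + exp(-z) = 1.3829.
sigmoid = 1/1.3829 = 0.7231.

0.7231


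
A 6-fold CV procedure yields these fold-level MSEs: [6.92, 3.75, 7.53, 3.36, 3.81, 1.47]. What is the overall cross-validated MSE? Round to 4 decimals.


Sum of fold MSEs = 26.8400.
Average = 26.8400 / 6 = 4.4733.

4.4733


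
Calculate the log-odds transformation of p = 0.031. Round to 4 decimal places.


1 - p = 0.969.
p/(1-p) = 0.0320.
logit = ln(0.0320) = -3.4423.

-3.4423


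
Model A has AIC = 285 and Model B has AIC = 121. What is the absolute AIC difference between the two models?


Absolute difference = |285 - 121| = 164.
The model with lower AIC (B) is preferred.

164


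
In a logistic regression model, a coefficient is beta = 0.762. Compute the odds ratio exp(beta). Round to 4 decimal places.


The odds ratio is computed as:
OR = e^(0.762) = 2.1426.

2.1426


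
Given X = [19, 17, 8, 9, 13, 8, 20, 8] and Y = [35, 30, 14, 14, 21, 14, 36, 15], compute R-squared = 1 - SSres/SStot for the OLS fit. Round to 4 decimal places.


Fit the OLS line: b0 = -1.3107, b1 = 1.8577.
SSres = 8.9974.
SStot = 669.8750.
R^2 = 1 - 8.9974/669.8750 = 0.9866.

0.9866


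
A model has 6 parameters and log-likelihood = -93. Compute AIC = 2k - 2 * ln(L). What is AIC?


AIC = 2k - 2*loglik = 2(6) - 2(-93).
= 12 + 186 = 198.

198


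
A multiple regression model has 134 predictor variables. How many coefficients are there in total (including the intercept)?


Each predictor gets one coefficient, plus one intercept.
Total parameters = 134 + 1 = 135.

135


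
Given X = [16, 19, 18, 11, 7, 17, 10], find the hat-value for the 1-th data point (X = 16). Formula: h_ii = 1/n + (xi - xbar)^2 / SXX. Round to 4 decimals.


Compute xbar = 14.0000 with n = 7 observations.
SXX = 128.0000.
Leverage = 1/7 + (16 - 14.0000)^2/128.0000 = 0.1741.

0.1741


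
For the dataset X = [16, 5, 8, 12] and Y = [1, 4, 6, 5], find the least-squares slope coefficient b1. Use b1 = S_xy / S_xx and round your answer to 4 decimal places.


The sample means are xbar = 10.2500 and ybar = 4.0000.
Compute S_xx = 68.7500 and S_xy = -20.0000.
Slope b1 = S_xy / S_xx = -20.0000 / 68.7500 = -0.2909.

-0.2909


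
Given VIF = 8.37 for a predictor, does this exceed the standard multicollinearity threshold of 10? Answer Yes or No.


Compare VIF = 8.37 to the threshold of 10.
8.37 < 10, so the answer is No.

No


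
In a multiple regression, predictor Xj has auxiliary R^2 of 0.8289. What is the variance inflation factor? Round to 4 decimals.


VIF = 1 / (1 - 0.8289).
= 1 / 0.1711 = 5.8445.

5.8445


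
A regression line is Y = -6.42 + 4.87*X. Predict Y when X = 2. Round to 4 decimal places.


Plug X = 2 into Y = -6.42 + 4.87*X:
Y = -6.42 + 9.7400 = 3.3200.

3.3200


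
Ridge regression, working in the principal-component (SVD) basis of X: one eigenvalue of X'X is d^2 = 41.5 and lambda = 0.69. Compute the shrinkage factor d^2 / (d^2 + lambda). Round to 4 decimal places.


d^2 + lambda = 41.5 + 0.69 = 42.1900.
Shrinkage factor = 41.5/42.1900 = 0.9836.

0.9836


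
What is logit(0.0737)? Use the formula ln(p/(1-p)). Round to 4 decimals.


1 - p = 0.9263.
p/(1-p) = 0.0796.
logit = ln(0.0796) = -2.5312.

-2.5312


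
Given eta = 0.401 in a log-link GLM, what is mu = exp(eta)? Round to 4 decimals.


Apply the inverse link:
mu = e^0.401 = 1.4933.

1.4933


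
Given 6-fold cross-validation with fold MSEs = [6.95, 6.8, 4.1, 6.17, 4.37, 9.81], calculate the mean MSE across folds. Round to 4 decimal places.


Total MSE across folds = 38.2000.
CV-MSE = 38.2000/6 = 6.3667.

6.3667


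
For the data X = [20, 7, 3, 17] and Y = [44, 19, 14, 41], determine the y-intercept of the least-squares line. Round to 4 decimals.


Compute b1 = 1.8768 from the OLS formula.
With xbar = 11.7500 and ybar = 29.5000, the intercept is:
b0 = 29.5000 - 1.8768 * 11.7500 = 7.4480.

7.4480


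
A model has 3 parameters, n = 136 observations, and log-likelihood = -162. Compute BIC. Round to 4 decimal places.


Compute k*ln(n) = 3*ln(136) = 3*4.912655 = 14.737965.
Then -2*loglik = 324.
BIC = 14.737965 + 324 = 338.737965, which rounds to 338.7380.

338.7380


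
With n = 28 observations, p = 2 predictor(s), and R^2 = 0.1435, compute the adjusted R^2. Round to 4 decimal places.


Adjusted R^2 = 1 - (1 - R^2) * (n-1)/(n-p-1).
(1 - R^2) = 0.8565.
(n-1)/(n-p-1) = 27/25.
(1 - R^2) * (n-1) = 0.8565 * 27 = 23.1255.
Divide by (n-p-1): 23.1255 / 25 = 0.9250.
Adj R^2 = 1 - 0.9250 = 0.0750.

0.0750


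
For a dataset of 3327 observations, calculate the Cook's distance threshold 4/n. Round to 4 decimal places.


Using the rule of thumb:
Threshold = 4 / 3327 = 0.0012.

0.0012


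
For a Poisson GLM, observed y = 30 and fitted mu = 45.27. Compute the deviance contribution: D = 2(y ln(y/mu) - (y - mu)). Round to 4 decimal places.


Compute y*ln(y/mu) = 30*ln(30/45.27) = 30*-0.411447 = -12.343410.
y - mu = -15.27.
D = 2*(-12.343410 - (-15.27)) = 5.853180, which rounds to 5.8532.

5.8532


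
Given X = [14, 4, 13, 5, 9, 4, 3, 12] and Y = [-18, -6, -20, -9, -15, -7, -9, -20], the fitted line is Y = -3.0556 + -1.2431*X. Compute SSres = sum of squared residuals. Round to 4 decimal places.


Predicted values from Y = -3.0556 + -1.2431*X.
Residuals: [2.4590, 2.0280, -0.7841, 0.2711, -0.7565, 1.0280, -2.2151, -2.0272].
SSres = 21.4931.

21.4931


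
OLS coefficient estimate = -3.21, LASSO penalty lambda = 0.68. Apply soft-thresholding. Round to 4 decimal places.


Check: |-3.21| = 3.21 vs lambda = 0.68.
Since |beta| > lambda, coefficient = sign(beta)*(|beta| - lambda) = -2.5300.
Soft-thresholded coefficient = -2.5300.

-2.5300


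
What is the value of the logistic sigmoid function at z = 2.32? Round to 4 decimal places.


First, exp(-2.3200) = 0.0983.
Then sigma(z) = 1/(1 + 0.0983) = 0.9105.

0.9105


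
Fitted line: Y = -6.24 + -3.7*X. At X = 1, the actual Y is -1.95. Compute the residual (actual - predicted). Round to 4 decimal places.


Fitted value at X = 1 is yhat = -6.24 + -3.7*1 = -9.9400.
Residual = -1.95 - -9.9400 = 7.9900.

7.9900


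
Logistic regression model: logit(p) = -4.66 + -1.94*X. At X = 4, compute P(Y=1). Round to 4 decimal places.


z = -4.66 + -1.94 * 4 = -12.4200.
Sigmoid: P = 1 / (1 + exp(12.4200)) = 0.0000.

0.0000


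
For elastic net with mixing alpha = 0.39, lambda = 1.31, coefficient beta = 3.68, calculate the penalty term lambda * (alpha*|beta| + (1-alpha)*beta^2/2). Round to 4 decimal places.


alpha * |beta| = 0.39 * 3.68 = 1.4352.
(1-alpha) * beta^2/2 = 0.61 * 13.5424/2 = 4.1304.
Total = 1.31 * (1.4352 + 4.1304) = 7.2910.

7.2910


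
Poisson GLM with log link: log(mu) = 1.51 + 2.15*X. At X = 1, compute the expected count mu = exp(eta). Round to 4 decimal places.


Compute eta = 1.51 + 2.15 * 1 = 3.6600.
Apply inverse link: mu = e^3.6600 = 38.8613.

38.8613


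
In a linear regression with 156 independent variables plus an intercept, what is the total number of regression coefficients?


Total coefficients = number of predictors + 1 (for the intercept).
= 156 + 1 = 157.

157


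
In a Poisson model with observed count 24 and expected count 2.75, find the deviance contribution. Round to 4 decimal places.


y/mu = 24/2.75 = 8.727273 (approx.), and ln(24/2.75) = 2.166453.
y * ln(y/mu) = 24 * 2.166453 = 51.994872.
y - mu = 21.25.
D = 2 * (51.994872 - 21.25) = 61.489744, which rounds to 61.4897.

61.4897


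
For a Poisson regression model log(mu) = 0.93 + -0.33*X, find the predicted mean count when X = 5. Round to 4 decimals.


Compute eta = 0.93 + -0.33 * 5 = -0.7200.
Apply inverse link: mu = e^-0.7200 = 0.4868.

0.4868


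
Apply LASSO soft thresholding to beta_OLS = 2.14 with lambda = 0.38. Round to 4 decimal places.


Absolute value: |2.14| = 2.14.
Compare to lambda = 0.38.
Since |beta| > lambda, coefficient = sign(beta)*(|beta| - lambda) = 1.7600.

1.7600


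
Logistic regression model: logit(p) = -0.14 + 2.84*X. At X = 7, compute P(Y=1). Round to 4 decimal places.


z = -0.14 + 2.84 * 7 = 19.7400.
Sigmoid: P = 1 / (1 + exp(-19.7400)) = 1.0000.

1.0000


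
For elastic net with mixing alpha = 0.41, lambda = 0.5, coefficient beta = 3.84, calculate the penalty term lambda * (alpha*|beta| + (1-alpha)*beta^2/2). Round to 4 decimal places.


Compute:
L1 = 0.41 * 3.84 = 1.5744.
L2 = 0.59 * 3.84^2 / 2 = 4.3500.
Penalty = 0.5 * (1.5744 + 4.3500) = 2.9622.

2.9622


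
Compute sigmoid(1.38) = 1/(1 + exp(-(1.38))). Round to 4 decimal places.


exp(-1.3800) = 0.2516.
1 + exp(-z) = 1.2516.
sigmoid = 1/1.2516 = 0.7990.

0.7990


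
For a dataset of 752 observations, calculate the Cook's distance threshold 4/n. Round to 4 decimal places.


The threshold is 4/n.
4/752 = 0.0053.

0.0053


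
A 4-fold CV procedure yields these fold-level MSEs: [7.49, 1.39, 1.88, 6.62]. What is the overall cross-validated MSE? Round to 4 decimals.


Sum of fold MSEs = 17.3800.
Average = 17.3800 / 4 = 4.3450.

4.3450


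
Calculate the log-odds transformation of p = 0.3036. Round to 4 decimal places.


The odds are p/(1-p) = 0.3036 / 0.6964 = 0.4360.
logit(p) = ln(0.4360) = -0.8302.

-0.8302


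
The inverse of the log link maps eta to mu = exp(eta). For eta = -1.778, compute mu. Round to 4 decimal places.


Apply the inverse link:
mu = e^-1.778 = 0.1690.

0.1690


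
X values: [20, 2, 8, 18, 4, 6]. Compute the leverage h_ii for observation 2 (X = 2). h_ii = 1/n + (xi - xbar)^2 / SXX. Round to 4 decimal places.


Compute xbar = 9.6667 with n = 6 observations.
SXX = 283.3333.
Leverage = 1/6 + (2 - 9.6667)^2/283.3333 = 0.3741.

0.3741


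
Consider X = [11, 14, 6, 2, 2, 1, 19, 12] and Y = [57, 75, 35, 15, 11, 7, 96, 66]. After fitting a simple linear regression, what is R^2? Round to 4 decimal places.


The fitted line is Y = 3.3510 + 5.0029*X.
SSres = 29.8725, SStot = 7685.5000.
R^2 = 1 - SSres/SStot = 0.9961.

0.9961


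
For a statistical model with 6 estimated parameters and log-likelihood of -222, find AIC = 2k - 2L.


Compute:
2k = 2*6 = 12.
-2*loglik = -2*(-222) = 444.
AIC = 12 + 444 = 456.

456


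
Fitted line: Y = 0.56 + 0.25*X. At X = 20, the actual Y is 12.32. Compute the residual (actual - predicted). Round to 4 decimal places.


Compute yhat = 0.56 + (0.25)(20) = 5.5600.
Residual = actual - predicted = 12.32 - 5.5600 = 6.7600.

6.7600


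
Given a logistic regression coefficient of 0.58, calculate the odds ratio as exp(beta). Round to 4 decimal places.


The odds ratio is computed as:
OR = e^(0.58) = 1.7860.

1.7860


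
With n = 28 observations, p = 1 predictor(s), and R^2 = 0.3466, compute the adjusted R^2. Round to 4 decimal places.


Plug in: Adj R^2 = 1 - (1 - 0.3466) * 27/26.
= 1 - 0.6534 * 27/26
= 1 - 17.6418 / 26
= 1 - 0.6785 = 0.3215.

0.3215


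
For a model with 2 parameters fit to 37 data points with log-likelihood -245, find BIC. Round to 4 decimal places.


ln(37) = 3.610918.
k * ln(n) = 2 * 3.610918 = 7.221836.
-2L = 490.
BIC = 7.221836 + 490 = 497.221836, which rounds to 497.2218.

497.2218


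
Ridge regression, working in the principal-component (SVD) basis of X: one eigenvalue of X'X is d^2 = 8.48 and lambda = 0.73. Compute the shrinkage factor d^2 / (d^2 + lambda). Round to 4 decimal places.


Compute the denominator: 8.48 + 0.73 = 9.2100.
Shrinkage factor = 8.48 / 9.2100 = 0.9207.

0.9207


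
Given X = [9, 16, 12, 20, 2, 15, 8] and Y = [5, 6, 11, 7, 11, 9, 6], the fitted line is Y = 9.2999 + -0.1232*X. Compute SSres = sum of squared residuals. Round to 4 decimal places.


Compute predicted values, then residuals = yi - yhat_i.
Residuals: [-3.1911, -1.3287, 3.1785, 0.1641, 1.9465, 1.5481, -2.3143].
SSres = sum(residual^2) = 33.6198.

33.6198


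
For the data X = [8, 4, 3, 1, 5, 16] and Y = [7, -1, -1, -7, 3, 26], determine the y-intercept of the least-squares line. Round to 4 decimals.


The slope is b1 = 2.1459.
Sample means are xbar = 6.1667 and ybar = 4.5000.
Intercept: b0 = 4.5000 - (2.1459)(6.1667) = -8.7328.

-8.7328


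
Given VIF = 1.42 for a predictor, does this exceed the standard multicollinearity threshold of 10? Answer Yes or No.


Check: VIF = 1.42 vs threshold = 10.
Since 1.42 < 10, the answer is No.

No


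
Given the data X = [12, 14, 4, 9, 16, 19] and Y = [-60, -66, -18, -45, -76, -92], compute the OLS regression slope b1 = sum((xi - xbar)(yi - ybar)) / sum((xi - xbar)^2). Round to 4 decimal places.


First compute the means: xbar = 12.3333, ybar = -59.5000.
Then S_xx = sum((xi - xbar)^2) = 141.3333.
S_xy = sum((xi - xbar)(yi - ybar)) = -682.0000.
b1 = S_xy / S_xx = -682.0000 / 141.3333 = -4.8255.

-4.8255


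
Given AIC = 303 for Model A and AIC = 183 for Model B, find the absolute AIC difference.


Absolute difference = |303 - 183| = 120.
The model with lower AIC (B) is preferred.

120


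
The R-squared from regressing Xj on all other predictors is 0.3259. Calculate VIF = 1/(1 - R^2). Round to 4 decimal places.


Using VIF = 1/(1 - R^2_j):
1 - 0.3259 = 0.6741.
VIF = 1.4835.

1.4835


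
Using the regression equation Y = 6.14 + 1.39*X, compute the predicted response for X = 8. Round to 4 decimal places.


Predicted value:
Y = 6.14 + (1.39)(8) = 6.14 + 11.1200 = 17.2600.

17.2600


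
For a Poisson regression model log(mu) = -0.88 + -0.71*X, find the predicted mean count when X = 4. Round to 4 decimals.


eta = -0.88 + -0.71 * 4 = -3.7200.
mu = exp(-3.7200) = 0.0242.

0.0242


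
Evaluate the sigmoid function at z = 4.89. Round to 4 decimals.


Compute exp(-4.8900) = 0.0075.
Sigmoid = 1 / (1 + 0.0075) = 1 / 1.0075 = 0.9925.

0.9925


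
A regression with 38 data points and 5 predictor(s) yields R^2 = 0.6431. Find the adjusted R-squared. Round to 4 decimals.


Adjusted R^2 = 1 - (1 - R^2) * (n-1)/(n-p-1).
(1 - R^2) = 0.3569.
(n-1)/(n-p-1) = 37/32.
(1 - R^2) * (n-1) = 0.3569 * 37 = 13.2053.
Divide by (n-p-1): 13.2053 / 32 = 0.4127.
Adj R^2 = 1 - 0.4127 = 0.5873.

0.5873


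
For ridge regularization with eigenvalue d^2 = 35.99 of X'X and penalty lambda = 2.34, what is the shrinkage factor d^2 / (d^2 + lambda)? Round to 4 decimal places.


Denominator = d^2 + lambda = 35.99 + 2.34 = 38.3300.
Shrinkage = 35.99 / 38.3300 = 0.9390.

0.9390


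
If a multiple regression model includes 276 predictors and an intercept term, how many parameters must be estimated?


Each predictor gets one coefficient, plus one intercept.
Total parameters = 276 + 1 = 277.

277


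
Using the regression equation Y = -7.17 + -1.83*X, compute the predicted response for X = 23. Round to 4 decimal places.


Plug X = 23 into Y = -7.17 + -1.83*X:
Y = -7.17 + -42.0900 = -49.2600.

-49.2600


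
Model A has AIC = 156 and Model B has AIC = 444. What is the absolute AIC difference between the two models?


Absolute difference = |156 - 444| = 288.
The model with lower AIC (A) is preferred.

288


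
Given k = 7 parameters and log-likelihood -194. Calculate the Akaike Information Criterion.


AIC = 2*7 - 2*(-194).
= 14 + 388 = 402.

402


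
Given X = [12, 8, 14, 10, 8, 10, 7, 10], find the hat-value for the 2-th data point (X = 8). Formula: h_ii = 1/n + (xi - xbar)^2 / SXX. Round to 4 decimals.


Mean of X: xbar = 9.8750.
SXX = 36.8750.
For X = 8: h = 1/8 + (8 - 9.8750)^2/36.8750 = 0.2203.

0.2203


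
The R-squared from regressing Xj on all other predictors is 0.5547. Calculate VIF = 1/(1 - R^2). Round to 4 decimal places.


VIF = 1 / (1 - 0.5547).
= 1 / 0.4453 = 2.2457.

2.2457


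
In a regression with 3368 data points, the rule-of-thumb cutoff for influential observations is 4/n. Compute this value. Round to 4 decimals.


Using the rule of thumb:
Threshold = 4 / 3368 = 0.0012.

0.0012


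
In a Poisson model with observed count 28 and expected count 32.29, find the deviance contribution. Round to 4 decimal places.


Compute y*ln(y/mu) = 28*ln(28/32.29) = 28*-0.142553 = -3.991484.
y - mu = -4.29.
D = 2*(-3.991484 - (-4.29)) = 0.597032, which rounds to 0.5970.

0.5970


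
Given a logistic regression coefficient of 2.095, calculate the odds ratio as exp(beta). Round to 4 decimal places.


The odds ratio is computed as:
OR = e^(2.095) = 8.1254.

8.1254


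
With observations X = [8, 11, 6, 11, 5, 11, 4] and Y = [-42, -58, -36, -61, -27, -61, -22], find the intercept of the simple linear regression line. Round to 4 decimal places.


The slope is b1 = -5.3393.
Sample means are xbar = 8.0000 and ybar = -43.8571.
Intercept: b0 = -43.8571 - (-5.3393)(8.0000) = -1.1429.

-1.1429


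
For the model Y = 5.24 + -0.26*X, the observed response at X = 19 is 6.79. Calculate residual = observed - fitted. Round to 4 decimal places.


Predicted = 5.24 + -0.26 * 19 = 0.3000.
Residual = 6.79 - 0.3000 = 6.4900.

6.4900


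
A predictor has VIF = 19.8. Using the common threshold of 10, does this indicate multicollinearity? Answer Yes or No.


Compare VIF = 19.8 to the threshold of 10.
19.8 >= 10, so the answer is Yes.

Yes


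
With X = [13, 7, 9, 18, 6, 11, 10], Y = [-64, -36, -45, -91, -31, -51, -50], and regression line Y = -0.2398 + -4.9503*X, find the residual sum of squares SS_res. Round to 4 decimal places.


Predicted values from Y = -0.2398 + -4.9503*X.
Residuals: [0.5937, -1.1081, -0.2075, -1.6548, -1.0584, 3.6931, -0.2572].
SSres = 19.1871.

19.1871


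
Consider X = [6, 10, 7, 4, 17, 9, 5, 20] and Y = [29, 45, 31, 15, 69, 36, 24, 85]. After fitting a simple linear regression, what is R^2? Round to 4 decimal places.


After computing the OLS fit (b0=1.9427, b1=4.0828):
SSres = 39.8854, SStot = 3965.5000.
R^2 = 1 - 39.8854/3965.5000 = 0.9899.

0.9899


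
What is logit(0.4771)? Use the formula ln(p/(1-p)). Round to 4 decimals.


1 - p = 0.5229.
p/(1-p) = 0.9124.
logit = ln(0.9124) = -0.0917.

-0.0917


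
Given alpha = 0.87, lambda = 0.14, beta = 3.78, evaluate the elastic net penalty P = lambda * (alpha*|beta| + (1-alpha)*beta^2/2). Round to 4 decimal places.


L1 component = 0.87 * |3.78| = 3.2886.
L2 component = 0.13 * 3.78^2 / 2 = 0.9287.
Penalty = 0.14 * (3.2886 + 0.9287) = 0.14 * 4.2173 = 0.5904.

0.5904


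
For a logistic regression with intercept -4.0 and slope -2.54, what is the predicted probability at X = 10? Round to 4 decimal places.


Compute z = -4.0 + (-2.54)(10) = -29.4000.
exp(-z) = 5864861599163.6580.
P = 1/(1 + 5864861599163.6580) = 0.0000.

0.0000


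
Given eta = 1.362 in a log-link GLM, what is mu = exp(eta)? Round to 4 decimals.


mu = exp(eta) = exp(1.362).
= 3.9040.

3.9040


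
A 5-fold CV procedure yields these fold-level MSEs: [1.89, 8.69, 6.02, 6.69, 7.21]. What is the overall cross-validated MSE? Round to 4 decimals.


Add all fold MSEs: 30.5000.
Divide by k = 5: 30.5000/5 = 6.1000.

6.1000


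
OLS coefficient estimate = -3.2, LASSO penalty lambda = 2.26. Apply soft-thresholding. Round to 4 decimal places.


|beta_OLS| = 3.2.
lambda = 2.26.
Since |beta| > lambda, coefficient = sign(beta)*(|beta| - lambda) = -0.9400.
Result = -0.9400.

-0.9400


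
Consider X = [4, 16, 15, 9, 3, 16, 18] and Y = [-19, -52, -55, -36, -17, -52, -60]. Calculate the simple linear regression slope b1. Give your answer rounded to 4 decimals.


The sample means are xbar = 11.5714 and ybar = -41.5714.
Compute S_xx = 229.7143 and S_xy = -652.7143.
Slope b1 = S_xy / S_xx = -652.7143 / 229.7143 = -2.8414.

-2.8414


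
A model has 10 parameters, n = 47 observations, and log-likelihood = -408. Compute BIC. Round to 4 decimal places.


ln(47) = 3.850148.
k * ln(n) = 10 * 3.850148 = 38.501480.
-2L = 816.
BIC = 38.501480 + 816 = 854.501480, which rounds to 854.5015.

854.5015


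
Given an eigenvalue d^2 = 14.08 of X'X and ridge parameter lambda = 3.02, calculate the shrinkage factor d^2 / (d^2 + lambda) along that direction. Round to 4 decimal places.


Denominator = d^2 + lambda = 14.08 + 3.02 = 17.1000.
Shrinkage = 14.08 / 17.1000 = 0.8234.

0.8234


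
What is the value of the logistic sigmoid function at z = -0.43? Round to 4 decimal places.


exp(0.4300) = 1.5373.
1 + exp(-z) = 2.5373.
sigmoid = 1/2.5373 = 0.3941.

0.3941


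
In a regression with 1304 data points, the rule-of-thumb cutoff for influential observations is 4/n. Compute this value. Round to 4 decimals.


Using the rule of thumb:
Threshold = 4 / 1304 = 0.0031.

0.0031


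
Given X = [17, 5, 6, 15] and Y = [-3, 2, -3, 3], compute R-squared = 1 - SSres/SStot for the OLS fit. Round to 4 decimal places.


The fitted line is Y = 0.0599 + -0.0288*X.
SSres = 30.6563, SStot = 30.7500.
R^2 = 1 - SSres/SStot = 0.0030.

0.0030


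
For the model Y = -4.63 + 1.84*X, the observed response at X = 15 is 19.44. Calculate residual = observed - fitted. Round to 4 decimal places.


Compute yhat = -4.63 + (1.84)(15) = 22.9700.
Residual = actual - predicted = 19.44 - 22.9700 = -3.5300.

-3.5300


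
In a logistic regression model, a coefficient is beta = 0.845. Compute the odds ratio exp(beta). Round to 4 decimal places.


The odds ratio is computed as:
OR = e^(0.845) = 2.3280.

2.3280


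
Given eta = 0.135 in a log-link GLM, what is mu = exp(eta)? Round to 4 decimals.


Apply the inverse link:
mu = e^0.135 = 1.1445.

1.1445


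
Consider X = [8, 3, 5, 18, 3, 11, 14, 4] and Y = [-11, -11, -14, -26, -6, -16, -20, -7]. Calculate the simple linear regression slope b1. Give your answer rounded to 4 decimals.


Calculate xbar = 8.2500, ybar = -13.8750.
S_xx = 219.5000, S_xy = -245.2500.
Using b1 = S_xy / S_xx = -245.2500 / 219.5000, we get b1 = -1.1173.

-1.1173


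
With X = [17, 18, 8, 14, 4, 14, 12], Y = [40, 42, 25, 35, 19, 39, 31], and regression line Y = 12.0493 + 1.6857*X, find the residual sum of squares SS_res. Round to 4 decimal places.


Compute predicted values, then residuals = yi - yhat_i.
Residuals: [-0.7062, -0.3919, -0.5349, -0.6491, 0.2079, 3.3509, -1.2777].
SSres = sum(residual^2) = 14.2640.

14.2640


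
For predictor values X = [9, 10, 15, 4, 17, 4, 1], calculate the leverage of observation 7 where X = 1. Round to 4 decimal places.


n = 7, xbar = 8.5714.
SXX = sum((xi - xbar)^2) = 213.7143.
h = 1/7 + (1 - 8.5714)^2 / 213.7143 = 0.4111.

0.4111


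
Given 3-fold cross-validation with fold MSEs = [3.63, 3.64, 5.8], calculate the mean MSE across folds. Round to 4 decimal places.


Total MSE across folds = 13.0700.
CV-MSE = 13.0700/3 = 4.3567.

4.3567


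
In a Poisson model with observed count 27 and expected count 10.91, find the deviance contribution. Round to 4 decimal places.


First: ln(27/10.91) = 0.906157.
Then: 27 * 0.906157 = 24.466239.
y - mu = 27 - 10.91 = 16.09.
D = 2(24.466239 - 16.09) = 16.752478, which rounds to 16.7525.

16.7525


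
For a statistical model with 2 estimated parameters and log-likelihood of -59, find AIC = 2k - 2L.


AIC = 2k - 2*loglik = 2(2) - 2(-59).
= 4 + 118 = 122.

122


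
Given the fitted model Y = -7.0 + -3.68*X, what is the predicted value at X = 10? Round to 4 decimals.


Substitute X = 10 into the equation:
Y = -7.0 + -3.68 * 10 = -7.0 + -36.8000 = -43.8000.

-43.8000


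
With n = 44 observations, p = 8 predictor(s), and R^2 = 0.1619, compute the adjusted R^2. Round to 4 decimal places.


Plug in: Adj R^2 = 1 - (1 - 0.1619) * 43/35.
= 1 - 0.8381 * 43/35
= 1 - 36.0383 / 35
= 1 - 1.0297 = -0.0297.

-0.0297


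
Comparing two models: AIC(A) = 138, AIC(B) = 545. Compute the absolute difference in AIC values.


Absolute difference = |138 - 545| = 407.
The model with lower AIC (A) is preferred.

407


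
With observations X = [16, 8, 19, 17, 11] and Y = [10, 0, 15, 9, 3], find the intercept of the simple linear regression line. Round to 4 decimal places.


Compute b1 = 1.2754 from the OLS formula.
With xbar = 14.2000 and ybar = 7.4000, the intercept is:
b0 = 7.4000 - 1.2754 * 14.2000 = -10.7101.

-10.7101


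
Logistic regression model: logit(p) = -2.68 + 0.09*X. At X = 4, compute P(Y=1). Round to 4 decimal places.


Compute z = -2.68 + (0.09)(4) = -2.3200.
exp(-z) = 10.1757.
P = 1/(1 + 10.1757) = 0.0895.

0.0895


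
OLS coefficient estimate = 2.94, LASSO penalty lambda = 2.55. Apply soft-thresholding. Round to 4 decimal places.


Absolute value: |2.94| = 2.94.
Compare to lambda = 2.55.
Since |beta| > lambda, coefficient = sign(beta)*(|beta| - lambda) = 0.3900.

0.3900


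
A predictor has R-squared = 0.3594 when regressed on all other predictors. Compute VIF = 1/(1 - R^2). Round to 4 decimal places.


Denominator: 1 - 0.3594 = 0.6406.
VIF = 1 / 0.6406 = 1.5610.

1.5610


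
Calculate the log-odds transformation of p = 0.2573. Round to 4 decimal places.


Compute the odds: 0.2573/0.7427 = 0.3464.
Take the natural log: ln(0.3464) = -1.0600.

-1.0600


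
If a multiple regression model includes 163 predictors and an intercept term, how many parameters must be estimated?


Total coefficients = number of predictors + 1 (for the intercept).
= 163 + 1 = 164.

164


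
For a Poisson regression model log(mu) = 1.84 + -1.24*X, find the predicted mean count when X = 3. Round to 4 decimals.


Linear predictor: eta = 1.84 + (-1.24)(3) = -1.8800.
Expected count: mu = exp(-1.8800) = 0.1526.

0.1526


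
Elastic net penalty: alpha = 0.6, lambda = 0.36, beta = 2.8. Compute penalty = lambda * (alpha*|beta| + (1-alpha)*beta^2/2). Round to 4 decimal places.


Compute:
L1 = 0.6 * 2.8 = 1.6800.
L2 = 0.4 * 2.8^2 / 2 = 1.5680.
Penalty = 0.36 * (1.6800 + 1.5680) = 1.1693.

1.1693


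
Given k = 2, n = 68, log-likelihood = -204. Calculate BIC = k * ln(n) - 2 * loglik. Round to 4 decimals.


Compute k*ln(n) = 2*ln(68) = 2*4.219508 = 8.439016.
Then -2*loglik = 408.
BIC = 8.439016 + 408 = 416.439016, which rounds to 416.4390.

416.4390


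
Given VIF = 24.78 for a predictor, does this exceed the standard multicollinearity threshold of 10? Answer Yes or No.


The threshold is 10.
VIF = 24.78 is >= 10.
Multicollinearity indication: Yes.

Yes


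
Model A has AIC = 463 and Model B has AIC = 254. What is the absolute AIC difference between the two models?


|AIC_A - AIC_B| = |463 - 254| = 209.
Model B is preferred (lower AIC).

209


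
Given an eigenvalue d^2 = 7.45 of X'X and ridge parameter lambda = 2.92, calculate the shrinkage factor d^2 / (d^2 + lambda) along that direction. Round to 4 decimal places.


d^2 + lambda = 7.45 + 2.92 = 10.3700.
Shrinkage factor = 7.45/10.3700 = 0.7184.

0.7184


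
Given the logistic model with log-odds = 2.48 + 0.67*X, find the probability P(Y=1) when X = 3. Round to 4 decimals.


Linear predictor: z = 2.48 + 0.67 * 3 = 4.4900.
P = 1/(1 + exp(-4.4900)) = 1/(1 + 0.0112) = 0.9889.

0.9889


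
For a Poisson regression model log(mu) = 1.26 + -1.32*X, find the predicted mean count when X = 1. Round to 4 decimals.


eta = 1.26 + -1.32 * 1 = -0.0600.
mu = exp(-0.0600) = 0.9418.

0.9418


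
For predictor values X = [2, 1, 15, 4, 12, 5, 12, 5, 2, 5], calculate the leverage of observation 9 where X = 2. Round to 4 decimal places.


n = 10, xbar = 6.3000.
SXX = sum((xi - xbar)^2) = 216.1000.
h = 1/10 + (2 - 6.3000)^2 / 216.1000 = 0.1856.

0.1856


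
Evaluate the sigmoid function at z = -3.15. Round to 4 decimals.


exp(3.1500) = 23.3361.
1 + exp(-z) = 24.3361.
sigmoid = 1/24.3361 = 0.0411.

0.0411


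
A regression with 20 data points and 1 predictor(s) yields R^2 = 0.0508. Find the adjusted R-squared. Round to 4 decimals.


Using the formula:
(1 - 0.0508) = 0.9492.
Multiply by 19/18: 0.9492 * 19 = 18.0348, then 18.0348 / 18 = 1.0019.
Adj R^2 = 1 - 1.0019 = -0.0019.

-0.0019


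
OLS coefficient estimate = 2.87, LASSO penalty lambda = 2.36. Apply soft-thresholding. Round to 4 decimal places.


|beta_OLS| = 2.87.
lambda = 2.36.
Since |beta| > lambda, coefficient = sign(beta)*(|beta| - lambda) = 0.5100.
Result = 0.5100.

0.5100


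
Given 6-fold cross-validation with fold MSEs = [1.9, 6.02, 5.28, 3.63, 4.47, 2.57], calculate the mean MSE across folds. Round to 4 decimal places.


Add all fold MSEs: 23.8700.
Divide by k = 6: 23.8700/6 = 3.9783.

3.9783


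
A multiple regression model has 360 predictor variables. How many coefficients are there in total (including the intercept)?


Including the intercept, the model has 360 predictor coefficients + 1 intercept.
Total = 361.

361


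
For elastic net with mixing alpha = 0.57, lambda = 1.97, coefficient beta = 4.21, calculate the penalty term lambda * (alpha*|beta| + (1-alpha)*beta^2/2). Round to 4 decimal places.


alpha * |beta| = 0.57 * 4.21 = 2.3997.
(1-alpha) * beta^2/2 = 0.43 * 17.7241/2 = 3.8107.
Total = 1.97 * (2.3997 + 3.8107) = 12.2345.

12.2345


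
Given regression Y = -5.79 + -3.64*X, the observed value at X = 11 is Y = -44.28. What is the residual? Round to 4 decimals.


Fitted value at X = 11 is yhat = -5.79 + -3.64*11 = -45.8300.
Residual = -44.28 - -45.8300 = 1.5500.

1.5500


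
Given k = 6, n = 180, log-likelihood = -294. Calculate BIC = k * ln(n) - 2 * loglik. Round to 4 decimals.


k * ln(n) = 6 * ln(180) = 6 * 5.192957 = 31.157742.
-2 * loglik = -2 * (-294) = 588.
BIC = 31.157742 + 588 = 619.157742, which rounds to 619.1577.

619.1577


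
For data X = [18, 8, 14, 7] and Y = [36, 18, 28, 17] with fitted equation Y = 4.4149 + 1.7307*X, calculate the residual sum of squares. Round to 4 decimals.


For each point, residual = actual - predicted.
Residuals: [0.4325, -0.2605, -0.6447, 0.4702].
Sum of squared residuals = 0.8916.

0.8916


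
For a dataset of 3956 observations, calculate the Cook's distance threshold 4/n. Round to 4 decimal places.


The threshold is 4/n.
4/3956 = 0.0010.

0.0010


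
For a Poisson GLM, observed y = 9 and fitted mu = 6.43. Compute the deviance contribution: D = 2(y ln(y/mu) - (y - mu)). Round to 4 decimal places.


Compute y*ln(y/mu) = 9*ln(9/6.43) = 9*0.336250 = 3.026250.
y - mu = 2.57.
D = 2*(3.026250 - (2.57)) = 0.912500, which rounds to 0.9125.

0.9125


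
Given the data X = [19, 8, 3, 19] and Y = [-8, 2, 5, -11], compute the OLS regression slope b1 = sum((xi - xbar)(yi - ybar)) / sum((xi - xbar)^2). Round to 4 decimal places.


The sample means are xbar = 12.2500 and ybar = -3.0000.
Compute S_xx = 194.7500 and S_xy = -183.0000.
Slope b1 = S_xy / S_xx = -183.0000 / 194.7500 = -0.9397.

-0.9397


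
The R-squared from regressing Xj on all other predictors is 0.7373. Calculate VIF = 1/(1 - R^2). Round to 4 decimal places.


Using VIF = 1/(1 - R^2_j):
1 - 0.7373 = 0.2627.
VIF = 3.8066.

3.8066


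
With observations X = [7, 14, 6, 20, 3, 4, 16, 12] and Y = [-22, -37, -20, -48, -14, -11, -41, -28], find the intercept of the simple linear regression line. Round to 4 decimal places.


The slope is b1 = -2.1271.
Sample means are xbar = 10.2500 and ybar = -27.6250.
Intercept: b0 = -27.6250 - (-2.1271)(10.2500) = -5.8220.

-5.8220


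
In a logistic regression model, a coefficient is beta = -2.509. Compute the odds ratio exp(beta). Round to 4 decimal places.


The odds ratio is computed as:
OR = e^(-2.509) = 0.0813.

0.0813


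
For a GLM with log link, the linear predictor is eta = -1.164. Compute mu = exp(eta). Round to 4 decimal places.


mu = exp(eta) = exp(-1.164).
= 0.3122.

0.3122


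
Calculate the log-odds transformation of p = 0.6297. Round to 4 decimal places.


Compute the odds: 0.6297/0.3703 = 1.7005.
Take the natural log: ln(1.7005) = 0.5309.

0.5309


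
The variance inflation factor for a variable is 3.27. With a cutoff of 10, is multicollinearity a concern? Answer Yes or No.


Check: VIF = 3.27 vs threshold = 10.
Since 3.27 < 10, the answer is No.

No


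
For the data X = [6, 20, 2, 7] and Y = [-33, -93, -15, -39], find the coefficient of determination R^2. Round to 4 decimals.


Fit the OLS line: b0 = -7.3666, b1 = -4.3010.
SSres = 3.4473.
SStot = 3384.0000.
R^2 = 1 - 3.4473/3384.0000 = 0.9990.

0.9990


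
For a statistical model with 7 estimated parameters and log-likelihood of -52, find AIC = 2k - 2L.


AIC = 2k - 2*loglik = 2(7) - 2(-52).
= 14 + 104 = 118.

118


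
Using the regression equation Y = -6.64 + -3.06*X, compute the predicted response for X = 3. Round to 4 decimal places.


Predicted value:
Y = -6.64 + (-3.06)(3) = -6.64 + -9.1800 = -15.8200.

-15.8200


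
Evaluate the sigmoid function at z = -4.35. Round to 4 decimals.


exp(4.3500) = 77.4785.
1 + exp(-z) = 78.4785.
sigmoid = 1/78.4785 = 0.0127.

0.0127


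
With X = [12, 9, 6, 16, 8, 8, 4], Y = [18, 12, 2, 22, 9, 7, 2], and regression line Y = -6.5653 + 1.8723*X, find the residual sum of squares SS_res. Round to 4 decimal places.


For each point, residual = actual - predicted.
Residuals: [2.0977, 1.7146, -2.6685, -1.3915, 0.5869, -1.4131, 1.0761].
Sum of squared residuals = 19.8967.

19.8967


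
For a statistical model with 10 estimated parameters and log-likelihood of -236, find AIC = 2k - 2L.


AIC = 2*10 - 2*(-236).
= 20 + 472 = 492.

492


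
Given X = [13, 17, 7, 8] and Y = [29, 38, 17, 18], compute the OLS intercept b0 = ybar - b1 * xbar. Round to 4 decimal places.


First find the slope: b1 = 2.1390.
Means: xbar = 11.2500, ybar = 25.5000.
b0 = ybar - b1 * xbar = 25.5000 - 2.1390 * 11.2500 = 1.4363.

1.4363


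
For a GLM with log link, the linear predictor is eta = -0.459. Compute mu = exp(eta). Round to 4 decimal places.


mu = exp(eta) = exp(-0.459).
= 0.6319.

0.6319


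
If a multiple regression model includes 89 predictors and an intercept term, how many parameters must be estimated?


Including the intercept, the model has 89 predictor coefficients + 1 intercept.
Total = 90.

90


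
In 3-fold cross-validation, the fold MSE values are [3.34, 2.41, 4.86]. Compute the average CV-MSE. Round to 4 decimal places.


Add all fold MSEs: 10.6100.
Divide by k = 3: 10.6100/3 = 3.5367.

3.5367


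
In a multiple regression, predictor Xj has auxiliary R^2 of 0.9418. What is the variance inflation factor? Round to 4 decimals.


Denominator: 1 - 0.9418 = 0.0582.
VIF = 1 / 0.0582 = 17.1821.

17.1821


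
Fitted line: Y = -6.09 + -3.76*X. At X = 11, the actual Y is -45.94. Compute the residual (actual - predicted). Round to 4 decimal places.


Fitted value at X = 11 is yhat = -6.09 + -3.76*11 = -47.4500.
Residual = -45.94 - -47.4500 = 1.5100.

1.5100


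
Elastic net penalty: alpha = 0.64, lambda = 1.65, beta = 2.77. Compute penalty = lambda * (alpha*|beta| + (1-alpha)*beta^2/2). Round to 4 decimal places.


alpha * |beta| = 0.64 * 2.77 = 1.7728.
(1-alpha) * beta^2/2 = 0.36 * 7.6729/2 = 1.3811.
Total = 1.65 * (1.7728 + 1.3811) = 5.2040.

5.2040


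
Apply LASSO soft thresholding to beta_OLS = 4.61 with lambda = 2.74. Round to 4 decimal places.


|beta_OLS| = 4.61.
lambda = 2.74.
Since |beta| > lambda, coefficient = sign(beta)*(|beta| - lambda) = 1.8700.
Result = 1.8700.

1.8700


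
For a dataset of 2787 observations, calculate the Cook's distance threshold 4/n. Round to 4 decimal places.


The threshold is 4/n.
4/2787 = 0.0014.

0.0014


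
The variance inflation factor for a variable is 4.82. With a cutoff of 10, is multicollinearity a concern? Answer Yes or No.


The threshold is 10.
VIF = 4.82 is < 10.
Multicollinearity indication: No.

No


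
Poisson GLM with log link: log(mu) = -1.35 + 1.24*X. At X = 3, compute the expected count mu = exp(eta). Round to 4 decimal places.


Compute eta = -1.35 + 1.24 * 3 = 2.3700.
Apply inverse link: mu = e^2.3700 = 10.6974.

10.6974


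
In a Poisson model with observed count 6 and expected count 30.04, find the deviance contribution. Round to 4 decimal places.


First: ln(6/30.04) = -1.610770.
Then: 6 * -1.610770 = -9.664620.
y - mu = 6 - 30.04 = -24.04.
D = 2(-9.664620 - -24.04) = 28.750760, which rounds to 28.7508.

28.7508


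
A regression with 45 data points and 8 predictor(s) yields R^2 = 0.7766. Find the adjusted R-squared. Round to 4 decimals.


Plug in: Adj R^2 = 1 - (1 - 0.7766) * 44/36.
= 1 - 0.2234 * 44/36
= 1 - 9.8296 / 36
= 1 - 0.2730 = 0.7270.

0.7270


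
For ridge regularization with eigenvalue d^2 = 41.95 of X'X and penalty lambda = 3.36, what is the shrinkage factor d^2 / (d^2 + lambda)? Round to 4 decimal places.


Denominator = d^2 + lambda = 41.95 + 3.36 = 45.3100.
Shrinkage = 41.95 / 45.3100 = 0.9258.

0.9258


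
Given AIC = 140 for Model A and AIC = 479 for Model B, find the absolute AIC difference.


Absolute difference = |140 - 479| = 339.
The model with lower AIC (A) is preferred.

339


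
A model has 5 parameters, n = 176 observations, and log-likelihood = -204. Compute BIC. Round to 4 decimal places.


Compute k*ln(n) = 5*ln(176) = 5*5.170484 = 25.852420.
Then -2*loglik = 408.
BIC = 25.852420 + 408 = 433.852420, which rounds to 433.8524.

433.8524
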